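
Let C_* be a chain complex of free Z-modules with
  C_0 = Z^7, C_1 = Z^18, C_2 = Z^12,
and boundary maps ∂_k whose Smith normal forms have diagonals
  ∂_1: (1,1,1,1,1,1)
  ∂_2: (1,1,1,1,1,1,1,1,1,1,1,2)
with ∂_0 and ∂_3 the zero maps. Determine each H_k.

H_0 = Z,  H_1 = Z/2,  H_2 = 0.

H_0: b_0 = 7 − 0 − 6 = 1; torsion from ∂_1 factors > 1: none. So H_0 = Z.
H_1: b_1 = 18 − 6 − 12 = 0; torsion from ∂_2 factors > 1: [2]. So H_1 = Z/2.
H_2: b_2 = 12 − 12 − 0 = 0; torsion from ∂_3 factors > 1: none. So H_2 = 0.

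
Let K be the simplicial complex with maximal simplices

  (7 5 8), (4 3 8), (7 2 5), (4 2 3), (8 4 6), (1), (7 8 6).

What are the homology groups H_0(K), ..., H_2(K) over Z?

H_0 ≅ Z^2,  H_1 ≅ Z,  H_2 = 0.

Take the total order 1 < 2 < 3 < 4 < 5 < 6 < 7 < 8 on the vertex set. Then K (dimension 2) consists of the simplices:

  0-simplices (8): [1], [2], [3], [4], [5], [6], [7], [8]
  1-simplices (13): [2,3], [2,4], [2,5], [2,7], [3,4], [3,8], [4,6], [4,8], [5,7], [5,8], [6,7], [6,8], [7,8]
  2-simplices (6): [2,3,4], [2,5,7], [3,4,8], [4,6,8], [5,7,8], [6,7,8]

so the chain groups are C_0 ≅ Z^8, C_1 ≅ Z^13, C_2 ≅ Z^6.

∂_1: C_1 → C_0 maps an edge to its endpoints' difference, ∂[p,q] = q − p. For instance
  ∂[5,8] = [8] − [5].
The resulting 8×13 matrix has rank 6, and its Smith normal form has invariant factors (1,1,1,1,1,1).

The boundary map ∂_2: C_2 → C_1 acts by ∂[p,q,r] = [q,r] − [p,r] + [p,q]. For instance
  ∂[4,6,8] = [6,8] − [4,8] + [4,6],
  ∂[2,3,4] = [3,4] − [2,4] + [2,3].
This gives a 13×6 integer matrix of rank 6; reducing to Smith normal form yields diagonal entries (1,1,1,1,1,1).

Now H_k = ker ∂_k / im ∂_{k+1}, so:

  H_0: rank C_0 − rank ∂_1 = 8 − 6 = 2, and the invariant factors of ∂_1 are all 1, so H_0 = Z^2.
  H_1: rank ker ∂_1 − rank ∂_2 = (13 − 6) − 6 = 1, and the invariant factors of ∂_2 are all 1, so H_1 = Z.
  H_2: rank ker ∂_2 − rank ∂_3 = (6 − 6) − 0 = 0, and there is no ∂_3, so H_2 = 0.

As a check, the Euler characteristic is 8 − 13 + 6 = 1, which agrees with 2 − 1 + 0 = 1.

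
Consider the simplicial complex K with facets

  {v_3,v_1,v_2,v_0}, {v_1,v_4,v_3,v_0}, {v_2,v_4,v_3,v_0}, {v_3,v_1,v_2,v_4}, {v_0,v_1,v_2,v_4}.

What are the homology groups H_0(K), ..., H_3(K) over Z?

Take the total order v_0 < v_1 < v_2 < v_3 < v_4 on the vertex set. Then K (dimension 3) consists of the simplices:

  0-simplices (5): [v_0], [v_1], [v_2], [v_3], [v_4]
  1-simplices (10): [v_0,v_1], [v_0,v_2], [v_0,v_3], [v_0,v_4], [v_1,v_2], [v_1,v_3], [v_1,v_4], [v_2,v_3], [v_2,v_4], [v_3,v_4]
  2-simplices (10): [v_0,v_1,v_2], [v_0,v_1,v_3], [v_0,v_1,v_4], [v_0,v_2,v_3], [v_0,v_2,v_4], [v_0,v_3,v_4], [v_1,v_2,v_3], [v_1,v_2,v_4], [v_1,v_3,v_4], [v_2,v_3,v_4]
  3-simplices (5): [v_0,v_1,v_2,v_3], [v_0,v_1,v_2,v_4], [v_0,v_1,v_3,v_4], [v_0,v_2,v_3,v_4], [v_1,v_2,v_3,v_4]

Hence C_0 ≅ Z^5, C_1 ≅ Z^10, C_2 ≅ Z^10, C_3 ≅ Z^5.

Boundary ∂_1: C_1 → C_0 sends each edge [p,q] (with p < q) to q − p. For instance
  ∂[v_0,v_3] = [v_3] − [v_0].
This gives a 5×10 integer matrix of rank 4; reducing to Smith normal form yields diagonal entries (1,1,1,1).

The boundary map ∂_2: C_2 → C_1 sends each 2-simplex [p,q,r] to [q,r] − [p,r] + [p,q]. For instance
  ∂[v_0,v_2,v_3] = [v_2,v_3] − [v_0,v_3] + [v_0,v_2],
  ∂[v_0,v_1,v_2] = [v_1,v_2] − [v_0,v_2] + [v_0,v_1].
As a 10×10 matrix over Z this has rank 6, with invariant factors (1,1,1,1,1,1).

The boundary map ∂_3: C_3 → C_2 sends each 3-simplex σ to the alternating sum Σ_i (−1)^i (σ with its i-th vertex removed). For instance
  ∂[v_1,v_2,v_3,v_4] = [v_2,v_3,v_4] − [v_1,v_3,v_4] + [v_1,v_2,v_4] − [v_1,v_2,v_3],
  ∂[v_0,v_1,v_2,v_3] = [v_1,v_2,v_3] − [v_0,v_2,v_3] + [v_0,v_1,v_3] − [v_0,v_1,v_2].
The 10×5 boundary matrix has rank 4 and Smith normal form diag(1,1,1,1).

From H_k ≅ ker(∂_k) / im(∂_{k+1}) we obtain:

  H_0: rank C_0 − rank ∂_1 = 5 − 4 = 1, and the invariant factors of ∂_1 are all 1, so H_0 = Z.
  H_1: rank ker ∂_1 − rank ∂_2 = (10 − 4) − 6 = 0, and the invariant factors of ∂_2 are all 1, so H_1 = 0.
  H_2: rank ker ∂_2 − rank ∂_3 = (10 − 6) − 4 = 0, and the invariant factors of ∂_3 are all 1, so H_2 = 0.
  H_3: rank ker ∂_3 − rank ∂_4 = (5 − 4) − 0 = 1, and there is no ∂_4, so H_3 = Z.

As a check, the Euler characteristic is 5 − 10 + 10 − 5 = 0, which agrees with 1 − 0 + 0 − 1 = 0.
(K is a triangulation of the 3-sphere S^3.)

H_0 = Z,  H_1 = 0,  H_2 = 0,  H_3 = Z.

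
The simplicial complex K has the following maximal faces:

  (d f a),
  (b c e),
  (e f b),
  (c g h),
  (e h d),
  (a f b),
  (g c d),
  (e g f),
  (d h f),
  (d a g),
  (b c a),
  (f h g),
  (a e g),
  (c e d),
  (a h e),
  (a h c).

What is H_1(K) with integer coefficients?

Fix the vertex order a < b < c < d < e < f < g < h and write every simplex with vertices in increasing order. Then dim K = 2 and the simplices of K are:

  0-simplices (8): a, b, c, d, e, f, g, h
  1-simplices (24): ab, ac, ad, ae, af, ag, ah, bc, be, bf, cd, ce, cg, ch, de, df, dg, dh, ef, eg, eh, fg, fh, gh
  2-simplices (16): abc, abf, ach, adf, adg, aeg, aeh, bce, bef, cde, cdg, cgh, deh, dfh, efg, fgh

Hence C_0 ≅ Z^8, C_1 ≅ Z^24, C_2 ≅ Z^16.

The boundary map ∂_1: C_1 → C_0 is given by ∂[p,q] = [q] − [p]. For instance
  ∂ac = c − a.
The 8×24 boundary matrix has rank 7 and Smith normal form diag(1,1,1,1,1,1,1).

The boundary map ∂_2: C_2 → C_1 sends each 2-simplex [p,q,r] to [q,r] − [p,r] + [p,q]. For instance
  ∂abf = bf − af + ab,
  ∂abc = bc − ac + ab.
The 24×16 boundary matrix has rank 15 and Smith normal form diag(1,1,1,1,1,1,1,1,1,1,1,1,1,1,1).

Now H_k = ker ∂_k / im ∂_{k+1}, so:

  H_1: rank ker ∂_1 − rank ∂_2 = (24 − 7) − 15 = 2, and the invariant factors of ∂_2 are all 1, so H_1 = Z^2.

(K is a triangulation of the torus T^2.)

H_1 ≅ Z^2.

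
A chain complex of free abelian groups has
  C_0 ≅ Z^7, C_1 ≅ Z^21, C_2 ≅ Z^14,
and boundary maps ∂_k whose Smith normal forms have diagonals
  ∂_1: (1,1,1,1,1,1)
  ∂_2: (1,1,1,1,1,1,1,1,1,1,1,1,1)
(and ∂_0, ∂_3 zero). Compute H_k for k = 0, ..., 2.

H_0: b_0 = 7 − 0 − 6 = 1; torsion from ∂_1 factors > 1: none. So H_0 = Z.
H_1: b_1 = 21 − 6 − 13 = 2; torsion from ∂_2 factors > 1: none. So H_1 = Z^2.
H_2: b_2 = 14 − 13 − 0 = 1; torsion from ∂_3 factors > 1: none. So H_2 = Z.

H_0 = Z,  H_1 = Z^2,  H_2 = Z.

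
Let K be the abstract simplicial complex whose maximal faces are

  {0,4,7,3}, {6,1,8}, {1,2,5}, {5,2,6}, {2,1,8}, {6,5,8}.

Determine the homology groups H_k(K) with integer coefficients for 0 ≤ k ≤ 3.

H_0 = Z^2,  H_1 = Z,  H_2 = 0,  H_3 = 0.

Order the vertices as 0 < 1 < 2 < 3 < 4 < 5 < 6 < 7 < 8. Listing each simplex with vertices in this order, K has dimension 3 with simplices:

  0-simplices (9): [0], [1], [2], [3], [4], [5], [6], [7], [8]
  1-simplices (16): [0,3], [0,4], [0,7], [1,2], [1,5], [1,6], [1,8], [2,5], [2,6], [2,8], [3,4], [3,7], [4,7], [5,6], [5,8], [6,8]
  2-simplices (9): [0,3,4], [0,3,7], [0,4,7], [1,2,5], [1,2,8], [1,6,8], [2,5,6], [3,4,7], [5,6,8]
  3-simplices (1): [0,3,4,7]

so the chain groups are C_0 ≅ Z^9, C_1 ≅ Z^16, C_2 ≅ Z^9, C_3 ≅ Z^1.

The boundary map ∂_1: C_1 → C_0 sends each edge [p,q] (with p < q) to q − p. For instance
  ∂[0,3] = [3] − [0].
The 9×16 boundary matrix has rank 7 and Smith normal form diag(1,1,1,1,1,1,1).

Boundary ∂_2: C_2 → C_1 maps a triangle to the signed sum of its edges. For instance
  ∂[1,2,5] = [2,5] − [1,5] + [1,2],
  ∂[3,4,7] = [4,7] − [3,7] + [3,4].
The resulting 16×9 matrix has rank 8, and its Smith normal form has invariant factors (1,1,1,1,1,1,1,1).

The boundary map ∂_3: C_3 → C_2 sends each 3-simplex σ to the alternating sum Σ_i (−1)^i (σ with its i-th vertex removed). For instance
  ∂[0,3,4,7] = [3,4,7] − [0,4,7] + [0,3,7] − [0,3,4].
As a 9×1 matrix over Z this has rank 1, with invariant factors (1).

Reading off H_k = ker ∂_k / im ∂_{k+1}:

  H_0: rank C_0 − rank ∂_1 = 9 − 7 = 2, and the invariant factors of ∂_1 are all 1, so H_0 ≅ Z^2.
  H_1: rank ker ∂_1 − rank ∂_2 = (16 − 7) − 8 = 1, and the invariant factors of ∂_2 are all 1, so H_1 ≅ Z.
  H_2: rank ker ∂_2 − rank ∂_3 = (9 − 8) − 1 = 0, and the invariant factors of ∂_3 are all 1, so H_2 ≅ 0.
  H_3: rank ker ∂_3 − rank ∂_4 = (1 − 1) − 0 = 0, and there is no ∂_4, so H_3 ≅ 0.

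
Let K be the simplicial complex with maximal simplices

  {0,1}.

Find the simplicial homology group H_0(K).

Fix the vertex order 0 < 1 and write every simplex with vertices in increasing order. Then dim K = 1 and the simplices of K are:

  0-simplices (2): [0], [1]
  1-simplices (1): [0,1]

Hence C_0 ≅ Z^2, C_1 ≅ Z^1.

∂_1: C_1 → C_0 maps an edge to its endpoints' difference, ∂[p,q] = q − p. For instance
  ∂[0,1] = [1] − [0].
The 2×1 boundary matrix has rank 1 and Smith normal form diag(1).

Computing H_k = (kernel of ∂_k) / (image of ∂_{k+1}):

  H_0: rank C_0 − rank ∂_1 = 2 − 1 = 1, and the invariant factors of ∂_1 are all 1, so H_0 ≅ Z.

H_0 ≅ Z.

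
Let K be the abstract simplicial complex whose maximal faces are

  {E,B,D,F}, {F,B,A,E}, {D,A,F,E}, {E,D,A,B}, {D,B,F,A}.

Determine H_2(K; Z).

We work with the vertex ordering A < B < D < E < F. The simplices of K, each written with vertices in increasing order, are:

  0-simplices (5): A, B, D, E, F
  1-simplices (10): AB, AD, AE, AF, BD, BE, BF, DE, DF, EF
  2-simplices (10): ABD, ABE, ABF, ADE, ADF, AEF, BDE, BDF, BEF, DEF
  3-simplices (5): ABDE, ABDF, ABEF, ADEF, BDEF

so the chain groups are C_0 ≅ Z^5, C_1 ≅ Z^10, C_2 ≅ Z^10, C_3 ≅ Z^5.

∂_1: C_1 → C_0 sends each edge [p,q] (with p < q) to q − p.
The 5×10 boundary matrix has rank 4 and Smith normal form diag(1,1,1,1).

Boundary ∂_2: C_2 → C_1 maps a triangle to the signed sum of its edges. For instance
  ∂BDF = DF − BF + BD,
  ∂ADF = DF − AF + AD.
The 10×10 boundary matrix has rank 6 and Smith normal form diag(1,1,1,1,1,1).

Boundary ∂_3: C_3 → C_2 sends each 3-simplex σ to the alternating sum Σ_i (−1)^i (σ with its i-th vertex removed). For instance
  ∂BDEF = DEF − BEF + BDF − BDE,
  ∂ABDE = BDE − ADE + ABE − ABD.
The resulting 10×5 matrix has rank 4, and its Smith normal form has invariant factors (1,1,1,1).

Reading off H_k = ker ∂_k / im ∂_{k+1}:

  H_2: rank ker ∂_2 − rank ∂_3 = (10 − 6) − 4 = 0, and the invariant factors of ∂_3 are all 1, so H_2 = 0.

(K is a triangulation of the 3-sphere S^3.)

H_2 ≅ 0.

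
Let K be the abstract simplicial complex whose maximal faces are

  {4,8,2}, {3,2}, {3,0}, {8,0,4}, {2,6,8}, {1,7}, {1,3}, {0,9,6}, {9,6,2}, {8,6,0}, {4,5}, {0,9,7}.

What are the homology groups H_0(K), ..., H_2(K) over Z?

H_0 = Z,  H_1 = Z^2,  H_2 = 0.

K has 10 vertices, 18 edges, 7 triangles.
rank ∂_0 = 0, rank ∂_1 = 9 ⇒ b_0 = 10 − 0 − 9 = 1; all invariant factors of ∂_1 are 1 so no torsion. So H_0 ≅ Z.
rank ∂_1 = 9, rank ∂_2 = 7 ⇒ b_1 = 18 − 9 − 7 = 2; all invariant factors of ∂_2 are 1 so no torsion. So H_1 ≅ Z^2.
rank ∂_2 = 7, rank ∂_3 = 0 ⇒ b_2 = 7 − 7 − 0 = 0. So H_2 ≅ 0.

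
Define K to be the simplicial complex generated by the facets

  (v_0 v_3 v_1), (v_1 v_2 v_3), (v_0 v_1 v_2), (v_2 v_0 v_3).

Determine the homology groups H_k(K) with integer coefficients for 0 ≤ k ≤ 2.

H_0 = Z,  H_1 = 0,  H_2 = Z.

Fix the vertex order v_0 < v_1 < v_2 < v_3 and write every simplex with vertices in increasing order. Then dim K = 2 and the simplices of K are:

  0-simplices (4): [v_0], [v_1], [v_2], [v_3]
  1-simplices (6): [v_0,v_1], [v_0,v_2], [v_0,v_3], [v_1,v_2], [v_1,v_3], [v_2,v_3]
  2-simplices (4): [v_0,v_1,v_2], [v_0,v_1,v_3], [v_0,v_2,v_3], [v_1,v_2,v_3]

giving chain groups C_0 ≅ Z^4, C_1 ≅ Z^6, C_2 ≅ Z^4.

Boundary ∂_1: C_1 → C_0 maps an edge to its endpoints' difference, ∂[p,q] = q − p.
The 4×6 boundary matrix has rank 3 and Smith normal form diag(1,1,1).

Boundary ∂_2: C_2 → C_1 sends each 2-simplex [p,q,r] to [q,r] − [p,r] + [p,q]. For instance
  ∂[v_0,v_1,v_3] = [v_1,v_3] − [v_0,v_3] + [v_0,v_1],
  ∂[v_1,v_2,v_3] = [v_2,v_3] − [v_1,v_3] + [v_1,v_2].
This gives a 6×4 integer matrix of rank 3; reducing to Smith normal form yields diagonal entries (1,1,1).

Computing H_k = (kernel of ∂_k) / (image of ∂_{k+1}):

  H_0: rank C_0 − rank ∂_1 = 4 − 3 = 1, and the invariant factors of ∂_1 are all 1, so H_0 = Z.
  H_1: rank ker ∂_1 − rank ∂_2 = (6 − 3) − 3 = 0, and the invariant factors of ∂_2 are all 1, so H_1 = 0.
  H_2: rank ker ∂_2 − rank ∂_3 = (4 − 3) − 0 = 1, and there is no ∂_3, so H_2 = Z.

As a check, the Euler characteristic is 4 − 6 + 4 = 2, which agrees with 1 − 0 + 1 = 2.
(K is a triangulation of the 2-sphere S^2.)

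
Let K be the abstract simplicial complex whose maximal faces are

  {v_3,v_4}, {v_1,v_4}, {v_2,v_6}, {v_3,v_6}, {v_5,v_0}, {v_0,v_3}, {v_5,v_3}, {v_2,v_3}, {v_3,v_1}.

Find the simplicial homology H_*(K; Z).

H_0 ≅ Z,  H_1 ≅ Z^3.

K has 7 vertices, 9 edges.
rank ∂_0 = 0, rank ∂_1 = 6 ⇒ b_0 = 7 − 0 − 6 = 1; all invariant factors of ∂_1 are 1 so no torsion. So H_0 = Z.
rank ∂_1 = 6, rank ∂_2 = 0 ⇒ b_1 = 9 − 6 − 0 = 3. So H_1 = Z^3.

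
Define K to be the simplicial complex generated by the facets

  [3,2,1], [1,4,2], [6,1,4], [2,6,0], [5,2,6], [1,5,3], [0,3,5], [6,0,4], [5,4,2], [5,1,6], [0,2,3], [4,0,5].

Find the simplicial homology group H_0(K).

H_0 ≅ Z.

Fix the vertex order 0 < 1 < 2 < 3 < 4 < 5 < 6 and write every simplex with vertices in increasing order. Then dim K = 2 and the simplices of K are:

  0-simplices (7): [0], [1], [2], [3], [4], [5], [6]
  1-simplices (18): [0,2], [0,3], [0,4], [0,5], [0,6], [1,2], [1,3], [1,4], [1,5], [1,6], [2,3], [2,4], [2,5], [2,6], [3,5], [4,5], [4,6], [5,6]
  2-simplices (12): [0,2,3], [0,2,6], [0,3,5], [0,4,5], [0,4,6], [1,2,3], [1,2,4], [1,3,5], [1,4,6], [1,5,6], [2,4,5], [2,5,6]

Hence C_0 ≅ Z^7, C_1 ≅ Z^18, C_2 ≅ Z^12.

∂_1: C_1 → C_0 sends each edge [p,q] (with p < q) to q − p.
As a 7×18 matrix over Z this has rank 6, with invariant factors (1,1,1,1,1,1).

The boundary map ∂_2: C_2 → C_1 sends each 2-simplex [p,q,r] to [q,r] − [p,r] + [p,q]. For instance
  ∂[1,2,4] = [2,4] − [1,4] + [1,2],
  ∂[0,4,6] = [4,6] − [0,6] + [0,4].
The resulting 18×12 matrix has rank 12, and its Smith normal form has invariant factors (1,1,1,1,1,1,1,1,1,1,1,2).

Computing H_k = (kernel of ∂_k) / (image of ∂_{k+1}):

  H_0: rank C_0 − rank ∂_1 = 7 − 6 = 1, and the invariant factors of ∂_1 are all 1, so H_0 ≅ Z.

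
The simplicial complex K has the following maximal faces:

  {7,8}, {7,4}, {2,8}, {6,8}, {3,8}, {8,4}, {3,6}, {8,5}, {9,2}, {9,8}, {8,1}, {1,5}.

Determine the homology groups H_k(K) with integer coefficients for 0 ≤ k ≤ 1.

K has 9 vertices, 12 edges.
rank ∂_0 = 0, rank ∂_1 = 8 ⇒ b_0 = 9 − 0 − 8 = 1; all invariant factors of ∂_1 are 1 so no torsion. So H_0 = Z.
rank ∂_1 = 8, rank ∂_2 = 0 ⇒ b_1 = 12 − 8 − 0 = 4. So H_1 = Z^4.

H_0 = Z,  H_1 = Z^4.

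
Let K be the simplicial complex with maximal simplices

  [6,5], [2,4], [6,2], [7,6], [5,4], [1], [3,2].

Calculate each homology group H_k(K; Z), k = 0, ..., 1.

Fix the vertex order 1 < 2 < 3 < 4 < 5 < 6 < 7 and write every simplex with vertices in increasing order. Then dim K = 1 and the simplices of K are:

  0-simplices (7): [1], [2], [3], [4], [5], [6], [7]
  1-simplices (6): [2,3], [2,4], [2,6], [4,5], [5,6], [6,7]

giving chain groups C_0 ≅ Z^7, C_1 ≅ Z^6.

∂_1: C_1 → C_0 sends each edge [p,q] (with p < q) to q − p.
The 7×6 boundary matrix has rank 5 and Smith normal form diag(1,1,1,1,1).

Now H_k = ker ∂_k / im ∂_{k+1}, so:

  H_0: rank C_0 − rank ∂_1 = 7 − 5 = 2, and the invariant factors of ∂_1 are all 1, so H_0 = Z^2.
  H_1: rank ker ∂_1 − rank ∂_2 = (6 − 5) − 0 = 1, and there is no ∂_2, so H_1 = Z.

As a check, the Euler characteristic is 7 − 6 = 1, which agrees with 2 − 1 = 1.

H_0 ≅ Z^2,  H_1 ≅ Z.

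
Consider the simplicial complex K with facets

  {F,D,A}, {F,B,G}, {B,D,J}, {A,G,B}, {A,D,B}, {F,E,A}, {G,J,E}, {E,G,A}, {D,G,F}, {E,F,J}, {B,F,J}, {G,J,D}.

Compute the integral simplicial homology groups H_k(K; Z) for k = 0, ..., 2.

H_0 ≅ Z,  H_1 ≅ Z/2,  H_2 = 0.

We work with the vertex ordering A < B < D < E < F < G < J. The simplices of K, each written with vertices in increasing order, are:

  0-simplices (7): A, B, D, E, F, G, J
  1-simplices (18): AB, AD, AE, AF, AG, BD, BF, BG, BJ, DF, DG, DJ, EF, EG, EJ, FG, FJ, GJ
  2-simplices (12): ABD, ABG, ADF, AEF, AEG, BDJ, BFG, BFJ, DFG, DGJ, EFJ, EGJ

giving chain groups C_0 ≅ Z^7, C_1 ≅ Z^18, C_2 ≅ Z^12.

Boundary ∂_1: C_1 → C_0 is given by ∂[p,q] = [q] − [p]. For instance
  ∂FG = G − F.
This gives a 7×18 integer matrix of rank 6; reducing to Smith normal form yields diagonal entries (1,1,1,1,1,1).

Boundary ∂_2: C_2 → C_1 sends each 2-simplex [p,q,r] to [q,r] − [p,r] + [p,q]. For instance
  ∂AEF = EF − AF + AE,
  ∂DGJ = GJ − DJ + DG.
The resulting 18×12 matrix has rank 12, and its Smith normal form has invariant factors (1,1,1,1,1,1,1,1,1,1,1,2).

Reading off H_k = ker ∂_k / im ∂_{k+1}:

  H_0: rank C_0 − rank ∂_1 = 7 − 6 = 1, and the invariant factors of ∂_1 are all 1, so H_0 = Z.
  H_1: rank ker ∂_1 − rank ∂_2 = (18 − 6) − 12 = 0, and ∂_2 has invariant factor 2 > 1, so H_1 = Z/2.
  H_2: rank ker ∂_2 − rank ∂_3 = (12 − 12) − 0 = 0, and there is no ∂_3, so H_2 = 0.

As a check, the Euler characteristic is 7 − 18 + 12 = 1, which agrees with 1 − 0 + 0 = 1.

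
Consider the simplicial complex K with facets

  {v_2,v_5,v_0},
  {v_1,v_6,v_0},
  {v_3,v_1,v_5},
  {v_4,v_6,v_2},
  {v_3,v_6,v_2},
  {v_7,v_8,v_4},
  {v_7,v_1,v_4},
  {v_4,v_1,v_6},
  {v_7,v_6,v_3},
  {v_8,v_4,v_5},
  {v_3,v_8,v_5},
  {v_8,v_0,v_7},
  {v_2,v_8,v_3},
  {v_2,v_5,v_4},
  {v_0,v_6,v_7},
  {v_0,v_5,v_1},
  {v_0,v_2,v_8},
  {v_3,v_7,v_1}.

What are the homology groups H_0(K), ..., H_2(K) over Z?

H_0 = Z,  H_1 = Z ⊕ Z/2,  H_2 = 0.

We work with the vertex ordering v_0 < v_1 < v_2 < v_3 < v_4 < v_5 < v_6 < v_7 < v_8. The simplices of K, each written with vertices in increasing order, are:

  0-simplices (9): [v_0], [v_1], [v_2], [v_3], [v_4], [v_5], [v_6], [v_7], [v_8]
  1-simplices (27): (27 of them)
  2-simplices (18): (18 of them)

giving chain groups C_0 ≅ Z^9, C_1 ≅ Z^27, C_2 ≅ Z^18.

Boundary ∂_1: C_1 → C_0 maps an edge to its endpoints' difference, ∂[p,q] = q − p.
As a 9×27 matrix over Z this has rank 8, with invariant factors (1,1,1,1,1,1,1,1).

Boundary ∂_2: C_2 → C_1 maps a triangle to the signed sum of its edges. For instance
  ∂[v_1,v_3,v_7] = [v_3,v_7] − [v_1,v_7] + [v_1,v_3],
  ∂[v_4,v_7,v_8] = [v_7,v_8] − [v_4,v_8] + [v_4,v_7].
The 27×18 boundary matrix has rank 18 and Smith normal form diag(1,1,1,1,1,1,1,1,1,1,1,1,1,1,1,1,1,2).

Reading off H_k = ker ∂_k / im ∂_{k+1}:

  H_0: rank C_0 − rank ∂_1 = 9 − 8 = 1, and the invariant factors of ∂_1 are all 1, so H_0 = Z.
  H_1: rank ker ∂_1 − rank ∂_2 = (27 − 8) − 18 = 1, and ∂_2 has invariant factor 2 > 1, so H_1 = Z ⊕ Z/2.
  H_2: rank ker ∂_2 − rank ∂_3 = (18 − 18) − 0 = 0, and there is no ∂_3, so H_2 = 0.

As a check, the Euler characteristic is 9 − 27 + 18 = 0, which agrees with 1 − 1 + 0 = 0.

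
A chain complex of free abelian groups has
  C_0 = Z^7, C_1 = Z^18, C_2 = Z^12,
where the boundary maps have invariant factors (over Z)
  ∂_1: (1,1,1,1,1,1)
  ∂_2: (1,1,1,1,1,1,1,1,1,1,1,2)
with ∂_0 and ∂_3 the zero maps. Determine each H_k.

H_0: b_0 = 7 − 0 − 6 = 1; torsion from ∂_1 factors > 1: none. So H_0 ≅ Z.
H_1: b_1 = 18 − 6 − 12 = 0; torsion from ∂_2 factors > 1: [2]. So H_1 ≅ Z/2.
H_2: b_2 = 12 − 12 − 0 = 0; torsion from ∂_3 factors > 1: none. So H_2 ≅ 0.

H_0 ≅ Z,  H_1 ≅ Z/2,  H_2 = 0.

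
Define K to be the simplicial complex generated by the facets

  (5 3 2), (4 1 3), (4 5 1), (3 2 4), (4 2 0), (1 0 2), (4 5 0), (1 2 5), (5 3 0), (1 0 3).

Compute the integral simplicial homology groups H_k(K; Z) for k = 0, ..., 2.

H_0 ≅ Z,  H_1 ≅ Z/2,  H_2 = 0.

Take the total order 0 < 1 < 2 < 3 < 4 < 5 on the vertex set. Then K (dimension 2) consists of the simplices:

  0-simplices (6): [0], [1], [2], [3], [4], [5]
  1-simplices (15): [0,1], [0,2], [0,3], [0,4], [0,5], [1,2], [1,3], [1,4], [1,5], [2,3], [2,4], [2,5], [3,4], [3,5], [4,5]
  2-simplices (10): [0,1,2], [0,1,3], [0,2,4], [0,3,5], [0,4,5], [1,2,5], [1,3,4], [1,4,5], [2,3,4], [2,3,5]

so the chain groups are C_0 ≅ Z^6, C_1 ≅ Z^15, C_2 ≅ Z^10.

The boundary map ∂_1: C_1 → C_0 maps an edge to its endpoints' difference, ∂[p,q] = q − p. For instance
  ∂[4,5] = [5] − [4].
The 6×15 boundary matrix has rank 5 and Smith normal form diag(1,1,1,1,1).

∂_2: C_2 → C_1 sends each 2-simplex [p,q,r] to [q,r] − [p,r] + [p,q]. For instance
  ∂[0,2,4] = [2,4] − [0,4] + [0,2],
  ∂[1,2,5] = [2,5] − [1,5] + [1,2].
This gives a 15×10 integer matrix of rank 10; reducing to Smith normal form yields diagonal entries (1,1,1,1,1,1,1,1,1,2).

Now H_k = ker ∂_k / im ∂_{k+1}, so:

  H_0: rank C_0 − rank ∂_1 = 6 − 5 = 1, and the invariant factors of ∂_1 are all 1, so H_0 = Z.
  H_1: rank ker ∂_1 − rank ∂_2 = (15 − 5) − 10 = 0, and ∂_2 has invariant factor 2 > 1, so H_1 = Z/2.
  H_2: rank ker ∂_2 − rank ∂_3 = (10 − 10) − 0 = 0, and there is no ∂_3, so H_2 = 0.

(K is a triangulation of the real projective plane RP^2.)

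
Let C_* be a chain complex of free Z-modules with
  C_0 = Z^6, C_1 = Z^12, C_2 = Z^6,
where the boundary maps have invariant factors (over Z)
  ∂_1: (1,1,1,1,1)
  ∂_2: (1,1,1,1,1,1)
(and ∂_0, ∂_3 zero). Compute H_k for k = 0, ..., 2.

H_0: b_0 = 6 − 0 − 5 = 1; torsion from ∂_1 factors > 1: none. So H_0 = Z.
H_1: b_1 = 12 − 5 − 6 = 1; torsion from ∂_2 factors > 1: none. So H_1 = Z.
H_2: b_2 = 6 − 6 − 0 = 0; torsion from ∂_3 factors > 1: none. So H_2 = 0.

H_0 = Z,  H_1 = Z,  H_2 = 0.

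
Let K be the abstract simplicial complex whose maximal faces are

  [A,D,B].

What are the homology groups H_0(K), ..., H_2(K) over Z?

H_0 = Z,  H_1 = 0,  H_2 = 0.

K has 3 vertices, 3 edges, 1 triangle.
rank ∂_0 = 0, rank ∂_1 = 2 ⇒ b_0 = 3 − 0 − 2 = 1; all invariant factors of ∂_1 are 1 so no torsion. So H_0 ≅ Z.
rank ∂_1 = 2, rank ∂_2 = 1 ⇒ b_1 = 3 − 2 − 1 = 0; all invariant factors of ∂_2 are 1 so no torsion. So H_1 ≅ 0.
rank ∂_2 = 1, rank ∂_3 = 0 ⇒ b_2 = 1 − 1 − 0 = 0. So H_2 ≅ 0.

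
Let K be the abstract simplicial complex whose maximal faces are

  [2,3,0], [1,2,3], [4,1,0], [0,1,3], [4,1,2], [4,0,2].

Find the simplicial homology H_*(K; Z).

Take the total order 0 < 1 < 2 < 3 < 4 on the vertex set. Then K (dimension 2) consists of the simplices:

  0-simplices (5): [0], [1], [2], [3], [4]
  1-simplices (9): [0,1], [0,2], [0,3], [0,4], [1,2], [1,3], [1,4], [2,3], [2,4]
  2-simplices (6): [0,1,3], [0,1,4], [0,2,3], [0,2,4], [1,2,3], [1,2,4]

Hence C_0 ≅ Z^5, C_1 ≅ Z^9, C_2 ≅ Z^6.

Boundary ∂_1: C_1 → C_0 sends each edge [p,q] (with p < q) to q − p.
The resulting 5×9 matrix has rank 4, and its Smith normal form has invariant factors (1,1,1,1).

Boundary ∂_2: C_2 → C_1 acts by ∂[p,q,r] = [q,r] − [p,r] + [p,q]. For instance
  ∂[0,1,3] = [1,3] − [0,3] + [0,1],
  ∂[0,1,4] = [1,4] − [0,4] + [0,1].
This gives a 9×6 integer matrix of rank 5; reducing to Smith normal form yields diagonal entries (1,1,1,1,1).

Reading off H_k = ker ∂_k / im ∂_{k+1}:

  H_0: rank C_0 − rank ∂_1 = 5 − 4 = 1, and the invariant factors of ∂_1 are all 1, so H_0 = Z.
  H_1: rank ker ∂_1 − rank ∂_2 = (9 − 4) − 5 = 0, and the invariant factors of ∂_2 are all 1, so H_1 = 0.
  H_2: rank ker ∂_2 − rank ∂_3 = (6 − 5) − 0 = 1, and there is no ∂_3, so H_2 = Z.

As a check, the Euler characteristic is 5 − 9 + 6 = 2, which agrees with 1 − 0 + 1 = 2.
(K is a triangulation of the 2-sphere S^2.)

H_0 ≅ Z,  H_1 = 0,  H_2 ≅ Z.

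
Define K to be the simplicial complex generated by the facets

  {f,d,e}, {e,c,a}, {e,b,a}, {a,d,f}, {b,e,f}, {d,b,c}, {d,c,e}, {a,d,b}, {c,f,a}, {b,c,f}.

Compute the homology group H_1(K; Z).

Fix the vertex order a < b < c < d < e < f and write every simplex with vertices in increasing order. Then dim K = 2 and the simplices of K are:

  0-simplices (6): a, b, c, d, e, f
  1-simplices (15): ab, ac, ad, ae, af, bc, bd, be, bf, cd, ce, cf, de, df, ef
  2-simplices (10): abd, abe, ace, acf, adf, bcd, bcf, bef, cde, def

Hence C_0 ≅ Z^6, C_1 ≅ Z^15, C_2 ≅ Z^10.

The boundary map ∂_1: C_1 → C_0 is given by ∂[p,q] = [q] − [p]. For instance
  ∂ab = b − a.
The 6×15 boundary matrix has rank 5 and Smith normal form diag(1,1,1,1,1).

The boundary map ∂_2: C_2 → C_1 acts by ∂[p,q,r] = [q,r] − [p,r] + [p,q]. For instance
  ∂cde = de − ce + cd,
  ∂acf = cf − af + ac.
The 15×10 boundary matrix has rank 10 and Smith normal form diag(1,1,1,1,1,1,1,1,1,2).

Reading off H_k = ker ∂_k / im ∂_{k+1}:

  H_1: rank ker ∂_1 − rank ∂_2 = (15 − 5) − 10 = 0, and ∂_2 has invariant factor 2 > 1, so H_1 = Z/2.

H_1 ≅ Z/2.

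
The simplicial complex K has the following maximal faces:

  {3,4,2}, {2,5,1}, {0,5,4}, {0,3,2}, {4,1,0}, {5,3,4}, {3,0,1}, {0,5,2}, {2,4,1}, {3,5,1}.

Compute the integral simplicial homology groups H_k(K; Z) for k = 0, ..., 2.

H_0 = Z,  H_1 = Z/2Z,  H_2 = 0.

We work with the vertex ordering 0 < 1 < 2 < 3 < 4 < 5. The simplices of K, each written with vertices in increasing order, are:

  0-simplices (6): [0], [1], [2], [3], [4], [5]
  1-simplices (15): [0,1], [0,2], [0,3], [0,4], [0,5], [1,2], [1,3], [1,4], [1,5], [2,3], [2,4], [2,5], [3,4], [3,5], [4,5]
  2-simplices (10): [0,1,3], [0,1,4], [0,2,3], [0,2,5], [0,4,5], [1,2,4], [1,2,5], [1,3,5], [2,3,4], [3,4,5]

giving chain groups C_0 ≅ Z^6, C_1 ≅ Z^15, C_2 ≅ Z^10.

∂_1: C_1 → C_0 maps an edge to its endpoints' difference, ∂[p,q] = q − p. For instance
  ∂[1,5] = [5] − [1].
The resulting 6×15 matrix has rank 5, and its Smith normal form has invariant factors (1,1,1,1,1).

∂_2: C_2 → C_1 sends each 2-simplex [p,q,r] to [q,r] − [p,r] + [p,q]. For instance
  ∂[0,2,5] = [2,5] − [0,5] + [0,2],
  ∂[1,2,4] = [2,4] − [1,4] + [1,2].
This gives a 15×10 integer matrix of rank 10; reducing to Smith normal form yields diagonal entries (1,1,1,1,1,1,1,1,1,2).

Computing H_k = (kernel of ∂_k) / (image of ∂_{k+1}):

  H_0: rank C_0 − rank ∂_1 = 6 − 5 = 1, and the invariant factors of ∂_1 are all 1, so H_0 = Z.
  H_1: rank ker ∂_1 − rank ∂_2 = (15 − 5) − 10 = 0, and ∂_2 has invariant factor 2 > 1, so H_1 = Z/2Z.
  H_2: rank ker ∂_2 − rank ∂_3 = (10 − 10) − 0 = 0, and there is no ∂_3, so H_2 = 0.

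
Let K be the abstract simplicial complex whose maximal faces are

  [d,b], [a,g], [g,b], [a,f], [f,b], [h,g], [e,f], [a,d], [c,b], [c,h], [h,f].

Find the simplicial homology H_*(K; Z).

H_0 = Z,  H_1 = Z^4.

Take the total order a < b < c < d < e < f < g < h on the vertex set. Then K (dimension 1) consists of the simplices:

  0-simplices (8): a, b, c, d, e, f, g, h
  1-simplices (11): ad, af, ag, bc, bd, bf, bg, ch, ef, fh, gh

so the chain groups are C_0 ≅ Z^8, C_1 ≅ Z^11.

∂_1: C_1 → C_0 is given by ∂[p,q] = [q] − [p]. For instance
  ∂bd = d − b.
As a 8×11 matrix over Z this has rank 7, with invariant factors (1,1,1,1,1,1,1).

Computing H_k = (kernel of ∂_k) / (image of ∂_{k+1}):

  H_0: rank C_0 − rank ∂_1 = 8 − 7 = 1, and the invariant factors of ∂_1 are all 1, so H_0 = Z.
  H_1: rank ker ∂_1 − rank ∂_2 = (11 − 7) − 0 = 4, and there is no ∂_2, so H_1 = Z^4.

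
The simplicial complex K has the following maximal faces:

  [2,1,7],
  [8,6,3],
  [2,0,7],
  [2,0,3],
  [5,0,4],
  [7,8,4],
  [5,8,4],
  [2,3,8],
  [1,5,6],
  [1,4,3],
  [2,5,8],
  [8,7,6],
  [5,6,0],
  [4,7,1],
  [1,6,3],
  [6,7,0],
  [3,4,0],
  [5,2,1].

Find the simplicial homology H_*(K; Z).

Order the vertices as 0 < 1 < 2 < 3 < 4 < 5 < 6 < 7 < 8. Listing each simplex with vertices in this order, K has dimension 2 with simplices:

  0-simplices (9): [0], [1], [2], [3], [4], [5], [6], [7], [8]
  1-simplices (27): (27 of them)
  2-simplices (18): [0,2,3], [0,2,7], [0,3,4], [0,4,5], [0,5,6], [0,6,7], [1,2,5], [1,2,7], [1,3,4], [1,3,6], [1,4,7], [1,5,6], [2,3,8], [2,5,8], [3,6,8], [4,5,8], [4,7,8], [6,7,8]

so the chain groups are C_0 ≅ Z^9, C_1 ≅ Z^27, C_2 ≅ Z^18.

∂_1: C_1 → C_0 is given by ∂[p,q] = [q] − [p]. For instance
  ∂[1,3] = [3] − [1].
The 9×27 boundary matrix has rank 8 and Smith normal form diag(1,1,1,1,1,1,1,1).

The boundary map ∂_2: C_2 → C_1 sends each 2-simplex [p,q,r] to [q,r] − [p,r] + [p,q]. For instance
  ∂[2,3,8] = [3,8] − [2,8] + [2,3],
  ∂[1,2,7] = [2,7] − [1,7] + [1,2].
This gives a 27×18 integer matrix of rank 17; reducing to Smith normal form yields diagonal entries (1,1,1,1,1,1,1,1,1,1,1,1,1,1,1,1,1).

Computing H_k = (kernel of ∂_k) / (image of ∂_{k+1}):

  H_0: rank C_0 − rank ∂_1 = 9 − 8 = 1, and the invariant factors of ∂_1 are all 1, so H_0 ≅ Z.
  H_1: rank ker ∂_1 − rank ∂_2 = (27 − 8) − 17 = 2, and the invariant factors of ∂_2 are all 1, so H_1 ≅ Z^2.
  H_2: rank ker ∂_2 − rank ∂_3 = (18 − 17) − 0 = 1, and there is no ∂_3, so H_2 ≅ Z.

(K is a triangulation of the torus T^2.)

H_0 ≅ Z,  H_1 ≅ Z^2,  H_2 ≅ Z.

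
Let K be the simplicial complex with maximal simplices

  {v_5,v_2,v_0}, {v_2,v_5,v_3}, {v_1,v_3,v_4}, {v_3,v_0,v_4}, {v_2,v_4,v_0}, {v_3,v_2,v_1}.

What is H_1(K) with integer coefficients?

H_1 ≅ Z.

Order the vertices as v_0 < v_1 < v_2 < v_3 < v_4 < v_5. Listing each simplex with vertices in this order, K has dimension 2 with simplices:

  0-simplices (6): [v_0], [v_1], [v_2], [v_3], [v_4], [v_5]
  1-simplices (12): [v_0,v_2], [v_0,v_3], [v_0,v_4], [v_0,v_5], [v_1,v_2], [v_1,v_3], [v_1,v_4], [v_2,v_3], [v_2,v_4], [v_2,v_5], [v_3,v_4], [v_3,v_5]
  2-simplices (6): [v_0,v_2,v_4], [v_0,v_2,v_5], [v_0,v_3,v_4], [v_1,v_2,v_3], [v_1,v_3,v_4], [v_2,v_3,v_5]

Hence C_0 ≅ Z^6, C_1 ≅ Z^12, C_2 ≅ Z^6.

∂_1: C_1 → C_0 maps an edge to its endpoints' difference, ∂[p,q] = q − p.
This gives a 6×12 integer matrix of rank 5; reducing to Smith normal form yields diagonal entries (1,1,1,1,1).

The boundary map ∂_2: C_2 → C_1 sends each 2-simplex [p,q,r] to [q,r] − [p,r] + [p,q]. For instance
  ∂[v_1,v_3,v_4] = [v_3,v_4] − [v_1,v_4] + [v_1,v_3],
  ∂[v_2,v_3,v_5] = [v_3,v_5] − [v_2,v_5] + [v_2,v_3].
The resulting 12×6 matrix has rank 6, and its Smith normal form has invariant factors (1,1,1,1,1,1).

Now H_k = ker ∂_k / im ∂_{k+1}, so:

  H_1: rank ker ∂_1 − rank ∂_2 = (12 − 5) − 6 = 1, and the invariant factors of ∂_2 are all 1, so H_1 = Z.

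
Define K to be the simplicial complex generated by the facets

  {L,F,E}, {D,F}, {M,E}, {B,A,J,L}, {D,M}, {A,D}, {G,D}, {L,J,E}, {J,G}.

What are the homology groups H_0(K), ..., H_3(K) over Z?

H_0 ≅ Z,  H_1 ≅ Z^3,  H_2 = 0,  H_3 = 0.

Take the total order A < B < D < E < F < G < J < L < M on the vertex set. Then K (dimension 3) consists of the simplices:

  0-simplices (9): A, B, D, E, F, G, J, L, M
  1-simplices (16): AB, AD, AJ, AL, BJ, BL, DF, DG, DM, EF, EJ, EL, EM, FL, GJ, JL
  2-simplices (6): ABJ, ABL, AJL, BJL, EFL, EJL
  3-simplices (1): ABJL

Hence C_0 ≅ Z^9, C_1 ≅ Z^16, C_2 ≅ Z^6, C_3 ≅ Z^1.

∂_1: C_1 → C_0 sends each edge [p,q] (with p < q) to q − p. For instance
  ∂BL = L − B.
The resulting 9×16 matrix has rank 8, and its Smith normal form has invariant factors (1,1,1,1,1,1,1,1).

Boundary ∂_2: C_2 → C_1 sends each 2-simplex [p,q,r] to [q,r] − [p,r] + [p,q]. For instance
  ∂ABJ = BJ − AJ + AB,
  ∂EJL = JL − EL + EJ.
The 16×6 boundary matrix has rank 5 and Smith normal form diag(1,1,1,1,1).

∂_3: C_3 → C_2 sends each 3-simplex σ to the alternating sum Σ_i (−1)^i (σ with its i-th vertex removed). For instance
  ∂ABJL = BJL − AJL + ABL − ABJ.
The 6×1 boundary matrix has rank 1 and Smith normal form diag(1).

Now H_k = ker ∂_k / im ∂_{k+1}, so:

  H_0: rank C_0 − rank ∂_1 = 9 − 8 = 1, and the invariant factors of ∂_1 are all 1, so H_0 ≅ Z.
  H_1: rank ker ∂_1 − rank ∂_2 = (16 − 8) − 5 = 3, and the invariant factors of ∂_2 are all 1, so H_1 ≅ Z^3.
  H_2: rank ker ∂_2 − rank ∂_3 = (6 − 5) − 1 = 0, and the invariant factors of ∂_3 are all 1, so H_2 ≅ 0.
  H_3: rank ker ∂_3 − rank ∂_4 = (1 − 1) − 0 = 0, and there is no ∂_4, so H_3 ≅ 0.

As a check, the Euler characteristic is 9 − 16 + 6 − 1 = -2, which agrees with 1 − 3 + 0 − 0 = -2.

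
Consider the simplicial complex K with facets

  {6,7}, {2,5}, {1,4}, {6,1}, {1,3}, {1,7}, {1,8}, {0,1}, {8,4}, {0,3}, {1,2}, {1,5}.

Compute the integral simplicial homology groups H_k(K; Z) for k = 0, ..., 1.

Take the total order 0 < 1 < 2 < 3 < 4 < 5 < 6 < 7 < 8 on the vertex set. Then K (dimension 1) consists of the simplices:

  0-simplices (9): [0], [1], [2], [3], [4], [5], [6], [7], [8]
  1-simplices (12): [0,1], [0,3], [1,2], [1,3], [1,4], [1,5], [1,6], [1,7], [1,8], [2,5], [4,8], [6,7]

so the chain groups are C_0 ≅ Z^9, C_1 ≅ Z^12.

Boundary ∂_1: C_1 → C_0 is given by ∂[p,q] = [q] − [p]. For instance
  ∂[4,8] = [8] − [4].
The resulting 9×12 matrix has rank 8, and its Smith normal form has invariant factors (1,1,1,1,1,1,1,1).

Reading off H_k = ker ∂_k / im ∂_{k+1}:

  H_0: rank C_0 − rank ∂_1 = 9 − 8 = 1, and the invariant factors of ∂_1 are all 1, so H_0 = Z.
  H_1: rank ker ∂_1 − rank ∂_2 = (12 − 8) − 0 = 4, and there is no ∂_2, so H_1 = Z^4.

As a check, the Euler characteristic is 9 − 12 = -3, which agrees with 1 − 4 = -3.
(K is a triangulation of a wedge of 4 circles.)

H_0 ≅ Z,  H_1 ≅ Z^4.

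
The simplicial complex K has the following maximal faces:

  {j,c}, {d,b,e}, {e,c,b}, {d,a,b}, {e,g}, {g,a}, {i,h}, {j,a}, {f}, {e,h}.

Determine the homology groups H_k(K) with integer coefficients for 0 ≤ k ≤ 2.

H_0 = Z^2,  H_1 = Z^2,  H_2 = 0.

Order the vertices as a < b < c < d < e < f < g < h < i < j. Listing each simplex with vertices in this order, K has dimension 2 with simplices:

  0-simplices (10): a, b, c, d, e, f, g, h, i, j
  1-simplices (13): ab, ad, ag, aj, bc, bd, be, ce, cj, de, eg, eh, hi
  2-simplices (3): abd, bce, bde

Hence C_0 ≅ Z^10, C_1 ≅ Z^13, C_2 ≅ Z^3.

The boundary map ∂_1: C_1 → C_0 is given by ∂[p,q] = [q] − [p]. For instance
  ∂hi = i − h.
The 10×13 boundary matrix has rank 8 and Smith normal form diag(1,1,1,1,1,1,1,1).

Boundary ∂_2: C_2 → C_1 sends each 2-simplex [p,q,r] to [q,r] − [p,r] + [p,q]. For instance
  ∂bce = ce − be + bc,
  ∂abd = bd − ad + ab.
The 13×3 boundary matrix has rank 3 and Smith normal form diag(1,1,1).

From H_k ≅ ker(∂_k) / im(∂_{k+1}) we obtain:

  H_0: rank C_0 − rank ∂_1 = 10 − 8 = 2, and the invariant factors of ∂_1 are all 1, so H_0 ≅ Z^2.
  H_1: rank ker ∂_1 − rank ∂_2 = (13 − 8) − 3 = 2, and the invariant factors of ∂_2 are all 1, so H_1 ≅ Z^2.
  H_2: rank ker ∂_2 − rank ∂_3 = (3 − 3) − 0 = 0, and there is no ∂_3, so H_2 ≅ 0.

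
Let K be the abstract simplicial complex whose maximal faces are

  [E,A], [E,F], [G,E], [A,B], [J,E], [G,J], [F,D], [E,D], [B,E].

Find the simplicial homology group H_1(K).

H_1 ≅ Z^3.

Take the total order A < B < D < E < F < G < J on the vertex set. Then K (dimension 1) consists of the simplices:

  0-simplices (7): A, B, D, E, F, G, J
  1-simplices (9): AB, AE, BE, DE, DF, EF, EG, EJ, GJ

giving chain groups C_0 ≅ Z^7, C_1 ≅ Z^9.

∂_1: C_1 → C_0 is given by ∂[p,q] = [q] − [p]. For instance
  ∂EJ = J − E.
The 7×9 boundary matrix has rank 6 and Smith normal form diag(1,1,1,1,1,1).

From H_k ≅ ker(∂_k) / im(∂_{k+1}) we obtain:

  H_1: rank ker ∂_1 − rank ∂_2 = (9 − 6) − 0 = 3, and there is no ∂_2, so H_1 ≅ Z^3.

(K is a triangulation of a wedge of 3 circles.)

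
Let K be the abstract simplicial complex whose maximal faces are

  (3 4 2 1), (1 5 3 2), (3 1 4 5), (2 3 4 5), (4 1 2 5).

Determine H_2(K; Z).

H_2 = 0.

Order the vertices as 1 < 2 < 3 < 4 < 5. Listing each simplex with vertices in this order, K has dimension 3 with simplices:

  0-simplices (5): [1], [2], [3], [4], [5]
  1-simplices (10): [1,2], [1,3], [1,4], [1,5], [2,3], [2,4], [2,5], [3,4], [3,5], [4,5]
  2-simplices (10): [1,2,3], [1,2,4], [1,2,5], [1,3,4], [1,3,5], [1,4,5], [2,3,4], [2,3,5], [2,4,5], [3,4,5]
  3-simplices (5): [1,2,3,4], [1,2,3,5], [1,2,4,5], [1,3,4,5], [2,3,4,5]

Hence C_0 ≅ Z^5, C_1 ≅ Z^10, C_2 ≅ Z^10, C_3 ≅ Z^5.

Boundary ∂_1: C_1 → C_0 is given by ∂[p,q] = [q] − [p]. For instance
  ∂[1,2] = [2] − [1].
The resulting 5×10 matrix has rank 4, and its Smith normal form has invariant factors (1,1,1,1).

Boundary ∂_2: C_2 → C_1 sends each 2-simplex [p,q,r] to [q,r] − [p,r] + [p,q]. For instance
  ∂[1,2,4] = [2,4] − [1,4] + [1,2],
  ∂[1,2,3] = [2,3] − [1,3] + [1,2].
The resulting 10×10 matrix has rank 6, and its Smith normal form has invariant factors (1,1,1,1,1,1).

Boundary ∂_3: C_3 → C_2 sends each 3-simplex σ to the alternating sum Σ_i (−1)^i (σ with its i-th vertex removed). For instance
  ∂[2,3,4,5] = [3,4,5] − [2,4,5] + [2,3,5] − [2,3,4],
  ∂[1,2,3,4] = [2,3,4] − [1,3,4] + [1,2,4] − [1,2,3].
As a 10×5 matrix over Z this has rank 4, with invariant factors (1,1,1,1).

Computing H_k = (kernel of ∂_k) / (image of ∂_{k+1}):

  H_2: rank ker ∂_2 − rank ∂_3 = (10 − 6) − 4 = 0, and the invariant factors of ∂_3 are all 1, so H_2 ≅ 0.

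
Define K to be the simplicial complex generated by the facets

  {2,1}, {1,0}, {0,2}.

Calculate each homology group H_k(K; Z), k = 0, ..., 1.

H_0 = Z,  H_1 = Z.

K has 3 vertices, 3 edges.
rank ∂_0 = 0, rank ∂_1 = 2 ⇒ b_0 = 3 − 0 − 2 = 1; all invariant factors of ∂_1 are 1 so no torsion. So H_0 ≅ Z.
rank ∂_1 = 2, rank ∂_2 = 0 ⇒ b_1 = 3 − 2 − 0 = 1. So H_1 ≅ Z.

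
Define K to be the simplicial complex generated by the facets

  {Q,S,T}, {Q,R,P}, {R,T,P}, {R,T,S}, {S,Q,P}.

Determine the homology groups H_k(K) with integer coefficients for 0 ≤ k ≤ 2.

Fix the vertex order P < Q < R < S < T and write every simplex with vertices in increasing order. Then dim K = 2 and the simplices of K are:

  0-simplices (5): P, Q, R, S, T
  1-simplices (10): PQ, PR, PS, PT, QR, QS, QT, RS, RT, ST
  2-simplices (5): PQR, PQS, PRT, QST, RST

so the chain groups are C_0 ≅ Z^5, C_1 ≅ Z^10, C_2 ≅ Z^5.

∂_1: C_1 → C_0 sends each edge [p,q] (with p < q) to q − p. For instance
  ∂RS = S − R.
The 5×10 boundary matrix has rank 4 and Smith normal form diag(1,1,1,1).

Boundary ∂_2: C_2 → C_1 acts by ∂[p,q,r] = [q,r] − [p,r] + [p,q]. For instance
  ∂PRT = RT − PT + PR,
  ∂QST = ST − QT + QS.
The 10×5 boundary matrix has rank 5 and Smith normal form diag(1,1,1,1,1).

Now H_k = ker ∂_k / im ∂_{k+1}, so:

  H_0: rank C_0 − rank ∂_1 = 5 − 4 = 1, and the invariant factors of ∂_1 are all 1, so H_0 = Z.
  H_1: rank ker ∂_1 − rank ∂_2 = (10 − 4) − 5 = 1, and the invariant factors of ∂_2 are all 1, so H_1 = Z.
  H_2: rank ker ∂_2 − rank ∂_3 = (5 − 5) − 0 = 0, and there is no ∂_3, so H_2 = 0.

H_0 ≅ Z,  H_1 ≅ Z,  H_2 = 0.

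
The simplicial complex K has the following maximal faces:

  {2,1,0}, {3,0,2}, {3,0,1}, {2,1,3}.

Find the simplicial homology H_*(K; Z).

H_0 = Z,  H_1 = 0,  H_2 = Z.

Fix the vertex order 0 < 1 < 2 < 3 and write every simplex with vertices in increasing order. Then dim K = 2 and the simplices of K are:

  0-simplices (4): [0], [1], [2], [3]
  1-simplices (6): [0,1], [0,2], [0,3], [1,2], [1,3], [2,3]
  2-simplices (4): [0,1,2], [0,1,3], [0,2,3], [1,2,3]

so the chain groups are C_0 ≅ Z^4, C_1 ≅ Z^6, C_2 ≅ Z^4.

Boundary ∂_1: C_1 → C_0 is given by ∂[p,q] = [q] − [p]. For instance
  ∂[0,3] = [3] − [0].
The 4×6 boundary matrix has rank 3 and Smith normal form diag(1,1,1).

Boundary ∂_2: C_2 → C_1 maps a triangle to the signed sum of its edges. For instance
  ∂[0,1,2] = [1,2] − [0,2] + [0,1],
  ∂[0,2,3] = [2,3] − [0,3] + [0,2].
The 6×4 boundary matrix has rank 3 and Smith normal form diag(1,1,1).

Now H_k = ker ∂_k / im ∂_{k+1}, so:

  H_0: rank C_0 − rank ∂_1 = 4 − 3 = 1, and the invariant factors of ∂_1 are all 1, so H_0 ≅ Z.
  H_1: rank ker ∂_1 − rank ∂_2 = (6 − 3) − 3 = 0, and the invariant factors of ∂_2 are all 1, so H_1 ≅ 0.
  H_2: rank ker ∂_2 − rank ∂_3 = (4 − 3) − 0 = 1, and there is no ∂_3, so H_2 ≅ Z.

As a check, the Euler characteristic is 4 − 6 + 4 = 2, which agrees with 1 − 0 + 1 = 2.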